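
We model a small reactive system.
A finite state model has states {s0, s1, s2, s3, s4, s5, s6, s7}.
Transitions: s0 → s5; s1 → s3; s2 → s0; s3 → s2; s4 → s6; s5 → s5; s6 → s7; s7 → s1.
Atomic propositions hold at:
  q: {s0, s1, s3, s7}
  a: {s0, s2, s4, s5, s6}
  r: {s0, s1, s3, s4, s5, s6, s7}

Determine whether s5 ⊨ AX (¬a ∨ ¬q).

Sat(¬a) = {s1, s3, s7}
Sat(¬q) = {s2, s4, s5, s6}
Sat(¬a ∨ ¬q) = {s1, s2, s3, s4, s5, s6, s7}
Sat(AX (¬a ∨ ¬q)) = {s : every successor in {s1, s2, s3, s4, s5, s6, s7}} = {s0, s1, s3, s4, s5, s6, s7}
s5 ∈ Sat(AX (¬a ∨ ¬q)) = {s0, s1, s3, s4, s5, s6, s7}, so the formula holds at s5.

Yes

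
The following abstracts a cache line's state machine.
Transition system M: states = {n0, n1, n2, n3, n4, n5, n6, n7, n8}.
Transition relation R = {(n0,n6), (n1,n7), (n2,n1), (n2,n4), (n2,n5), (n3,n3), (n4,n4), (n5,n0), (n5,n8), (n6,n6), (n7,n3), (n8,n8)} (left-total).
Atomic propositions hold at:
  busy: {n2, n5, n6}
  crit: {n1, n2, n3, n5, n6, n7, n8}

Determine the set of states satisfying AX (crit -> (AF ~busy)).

Sat(~busy) = {n0, n1, n3, n4, n7, n8}
AF ~busy: least fixpoint, start Z0 = {n0, n1, n3, n4, n7, n8}, add states with every successor in Z. Z1 = {n0, n1, n3, n4, n5, n7, n8}; Z2 = {n0, n1, n2, n3, n4, n5, n7, n8}; fixed.
Sat(AF ~busy) = {n0, n1, n2, n3, n4, n5, n7, n8}
Sat(crit -> (AF ~busy)) = {n0, n1, n2, n3, n4, n5, n7, n8}
Sat(AX (crit -> (AF ~busy))) = {s : every successor in {n0, n1, n2, n3, n4, n5, n7, n8}} = {n1, n2, n3, n4, n5, n7, n8}

{n1, n2, n3, n4, n5, n7, n8}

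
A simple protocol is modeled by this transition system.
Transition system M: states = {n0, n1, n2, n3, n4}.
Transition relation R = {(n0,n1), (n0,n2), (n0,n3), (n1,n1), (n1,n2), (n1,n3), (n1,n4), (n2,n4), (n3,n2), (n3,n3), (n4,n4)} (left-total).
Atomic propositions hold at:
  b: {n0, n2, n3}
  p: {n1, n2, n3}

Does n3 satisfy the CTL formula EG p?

EG p: greatest fixpoint, start Z0 = {n1, n2, n3}, keep only states in Sat with some successor in Z. Z1 = {n1, n3}; fixed.
Sat(EG p) = {n1, n3}
n3 ∈ Sat(EG p) = {n1, n3}, so the formula holds at n3.

Yes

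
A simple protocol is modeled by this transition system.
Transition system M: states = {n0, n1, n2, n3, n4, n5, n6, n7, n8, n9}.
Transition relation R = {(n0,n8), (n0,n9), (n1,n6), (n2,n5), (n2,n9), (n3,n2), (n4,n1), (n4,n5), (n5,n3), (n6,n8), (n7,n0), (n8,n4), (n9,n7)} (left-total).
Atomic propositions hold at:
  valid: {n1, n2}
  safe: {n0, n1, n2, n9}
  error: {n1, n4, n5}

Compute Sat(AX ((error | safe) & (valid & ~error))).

Sat(error | safe) = {n0, n1, n2, n4, n5, n9}
Sat(~error) = {n0, n2, n3, n6, n7, n8, n9}
Sat(valid & ~error) = {n2}
Sat((error | safe) & (valid & ~error)) = {n2}
Sat(AX ((error | safe) & (valid & ~error))) = {s : every successor in {n2}} = {n3}

{n3}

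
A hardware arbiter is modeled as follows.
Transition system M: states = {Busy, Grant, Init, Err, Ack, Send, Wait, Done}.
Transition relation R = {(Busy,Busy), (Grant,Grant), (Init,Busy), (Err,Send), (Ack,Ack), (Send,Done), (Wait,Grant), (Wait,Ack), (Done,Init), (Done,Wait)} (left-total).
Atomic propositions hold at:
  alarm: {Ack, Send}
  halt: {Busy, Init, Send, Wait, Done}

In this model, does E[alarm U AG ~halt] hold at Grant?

Yes

Sat(~halt) = {Grant, Err, Ack}
AG ~halt: greatest fixpoint, start Z0 = {Grant, Err, Ack}, keep only states in Sat with every successor in Z. Z1 = {Grant, Ack}; fixed.
Sat(AG ~halt) = {Grant, Ack}
E[alarm U AG ~halt]: least fixpoint, start Z0 = Sat(AG ~halt) = {Grant, Ack}, add states in Sat(alarm) with some successor in Z. Already a fixed point.
Sat(E[alarm U AG ~halt]) = {Grant, Ack}
Grant ∈ Sat(E[alarm U AG ~halt]) = {Grant, Ack}, so the formula holds at Grant.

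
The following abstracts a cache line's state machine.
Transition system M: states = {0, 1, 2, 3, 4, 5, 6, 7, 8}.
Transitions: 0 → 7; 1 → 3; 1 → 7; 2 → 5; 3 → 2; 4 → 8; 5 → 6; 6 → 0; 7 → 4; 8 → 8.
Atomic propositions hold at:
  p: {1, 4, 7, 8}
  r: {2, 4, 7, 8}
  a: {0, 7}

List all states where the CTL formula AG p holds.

{4, 7, 8}

AG p: greatest fixpoint, start Z0 = {1, 4, 7, 8}, keep only states in Sat with every successor in Z. Z1 = {4, 7, 8}; fixed.
Sat(AG p) = {4, 7, 8}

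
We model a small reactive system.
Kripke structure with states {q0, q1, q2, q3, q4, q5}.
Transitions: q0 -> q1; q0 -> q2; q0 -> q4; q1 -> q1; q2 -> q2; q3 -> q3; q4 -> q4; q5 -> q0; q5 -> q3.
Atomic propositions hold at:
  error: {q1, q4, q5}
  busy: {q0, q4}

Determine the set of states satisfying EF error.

{q0, q1, q4, q5}

EF error: least fixpoint, start Z0 = {q1, q4, q5}, add states with some successor in Z. Z1 = {q0, q1, q4, q5}; fixed.
Sat(EF error) = {q0, q1, q4, q5}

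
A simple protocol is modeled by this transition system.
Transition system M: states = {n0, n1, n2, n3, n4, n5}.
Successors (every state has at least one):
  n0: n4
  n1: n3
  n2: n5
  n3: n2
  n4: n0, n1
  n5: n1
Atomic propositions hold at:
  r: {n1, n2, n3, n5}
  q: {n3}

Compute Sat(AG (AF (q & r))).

Sat(q & r) = {n3}
AF (q & r): least fixpoint, start Z0 = {n3}, add states with every successor in Z. Z1 = {n1, n3}; Z2 = {n1, n3, n5}; Z3 = {n1, n2, n3, n5}; fixed.
Sat(AF (q & r)) = {n1, n2, n3, n5}
AG (AF (q & r)): greatest fixpoint, start Z0 = {n1, n2, n3, n5}, keep only states in Sat with every successor in Z. Already a fixed point.
Sat(AG (AF (q & r))) = {n1, n2, n3, n5}

{n1, n2, n3, n5}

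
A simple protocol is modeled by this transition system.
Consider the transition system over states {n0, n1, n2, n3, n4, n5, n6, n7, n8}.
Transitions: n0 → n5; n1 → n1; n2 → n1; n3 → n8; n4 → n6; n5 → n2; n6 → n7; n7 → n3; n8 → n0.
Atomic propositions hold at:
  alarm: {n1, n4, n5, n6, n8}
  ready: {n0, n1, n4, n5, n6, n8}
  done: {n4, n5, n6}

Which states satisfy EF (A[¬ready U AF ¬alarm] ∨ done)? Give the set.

{n0, n2, n3, n4, n5, n6, n7, n8}

Sat(¬ready) = {n2, n3, n7}
Sat(¬alarm) = {n0, n2, n3, n7}
AF ¬alarm: least fixpoint, start Z0 = {n0, n2, n3, n7}, add states with every successor in Z. Z1 = {n0, n2, n3, n5, n6, n7, n8}; Z2 = {n0, n2, n3, n4, n5, n6, n7, n8}; fixed.
Sat(AF ¬alarm) = {n0, n2, n3, n4, n5, n6, n7, n8}
A[¬ready U AF ¬alarm]: least fixpoint, start Z0 = Sat(AF ¬alarm) = {n0, n2, n3, n4, n5, n6, n7, n8}, add states in Sat(¬ready) with every successor in Z. Already a fixed point.
Sat(A[¬ready U AF ¬alarm]) = {n0, n2, n3, n4, n5, n6, n7, n8}
Sat(A[¬ready U AF ¬alarm] ∨ done) = {n0, n2, n3, n4, n5, n6, n7, n8}
EF (A[¬ready U AF ¬alarm] ∨ done): least fixpoint, start Z0 = {n0, n2, n3, n4, n5, n6, n7, n8}, add states with some successor in Z. Already a fixed point.
Sat(EF (A[¬ready U AF ¬alarm] ∨ done)) = {n0, n2, n3, n4, n5, n6, n7, n8}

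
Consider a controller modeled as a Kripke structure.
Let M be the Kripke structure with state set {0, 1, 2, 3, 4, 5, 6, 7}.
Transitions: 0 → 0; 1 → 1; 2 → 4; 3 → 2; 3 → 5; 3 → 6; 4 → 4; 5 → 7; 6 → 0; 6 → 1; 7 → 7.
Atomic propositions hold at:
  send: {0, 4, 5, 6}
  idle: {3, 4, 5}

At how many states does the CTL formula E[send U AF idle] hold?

4

AF idle: least fixpoint, start Z0 = {3, 4, 5}, add states with every successor in Z. Z1 = {2, 3, 4, 5}; fixed.
Sat(AF idle) = {2, 3, 4, 5}
E[send U AF idle]: least fixpoint, start Z0 = Sat(AF idle) = {2, 3, 4, 5}, add states in Sat(send) with some successor in Z. Already a fixed point.
Sat(E[send U AF idle]) = {2, 3, 4, 5}
|Sat(E[send U AF idle])| = |{2, 3, 4, 5}| = 4.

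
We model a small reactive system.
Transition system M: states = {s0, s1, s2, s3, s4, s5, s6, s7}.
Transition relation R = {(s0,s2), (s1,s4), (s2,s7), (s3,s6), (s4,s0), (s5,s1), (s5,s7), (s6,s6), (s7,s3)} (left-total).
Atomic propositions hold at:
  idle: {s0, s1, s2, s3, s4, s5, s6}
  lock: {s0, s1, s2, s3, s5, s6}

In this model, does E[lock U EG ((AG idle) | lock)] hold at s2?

AG idle: greatest fixpoint, start Z0 = {s0, s1, s2, s3, s4, s5, s6}, keep only states in Sat with every successor in Z. Z1 = {s0, s1, s3, s4, s6}; Z2 = {s1, s3, s4, s6}; Z3 = {s1, s3, s6}; Z4 = {s3, s6}; fixed.
Sat(AG idle) = {s3, s6}
Sat((AG idle) | lock) = {s0, s1, s2, s3, s5, s6}
EG ((AG idle) | lock): greatest fixpoint, start Z0 = {s0, s1, s2, s3, s5, s6}, keep only states in Sat with some successor in Z. Z1 = {s0, s3, s5, s6}; Z2 = {s3, s6}; fixed.
Sat(EG ((AG idle) | lock)) = {s3, s6}
E[lock U EG ((AG idle) | lock)]: least fixpoint, start Z0 = Sat(EG ((AG idle) | lock)) = {s3, s6}, add states in Sat(lock) with some successor in Z. Already a fixed point.
Sat(E[lock U EG ((AG idle) | lock)]) = {s3, s6}
s2 ∉ Sat(E[lock U EG ((AG idle) | lock)]) = {s3, s6}, so the formula does not hold at s2.

No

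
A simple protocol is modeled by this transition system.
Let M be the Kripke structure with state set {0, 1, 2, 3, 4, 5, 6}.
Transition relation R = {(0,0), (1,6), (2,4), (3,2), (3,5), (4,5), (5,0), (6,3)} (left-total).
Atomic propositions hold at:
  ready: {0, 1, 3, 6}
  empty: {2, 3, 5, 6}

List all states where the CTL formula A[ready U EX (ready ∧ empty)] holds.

{1, 6}

Sat(ready ∧ empty) = {3, 6}
Sat(EX (ready ∧ empty)) = {s : some successor in {3, 6}} = {1, 6}
A[ready U EX (ready ∧ empty)]: least fixpoint, start Z0 = Sat(EX (ready ∧ empty)) = {1, 6}, add states in Sat(ready) with every successor in Z. Already a fixed point.
Sat(A[ready U EX (ready ∧ empty)]) = {1, 6}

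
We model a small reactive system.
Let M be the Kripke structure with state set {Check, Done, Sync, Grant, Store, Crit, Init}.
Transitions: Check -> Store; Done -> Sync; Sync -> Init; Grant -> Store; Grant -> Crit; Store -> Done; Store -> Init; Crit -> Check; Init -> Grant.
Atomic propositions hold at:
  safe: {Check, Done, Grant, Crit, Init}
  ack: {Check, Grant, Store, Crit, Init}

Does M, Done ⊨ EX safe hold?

No

Sat(EX safe) = {s : some successor in {Check, Done, Grant, Crit, Init}} = {Sync, Grant, Store, Crit, Init}
Done ∉ Sat(EX safe) = {Sync, Grant, Store, Crit, Init}, so the formula does not hold at Done.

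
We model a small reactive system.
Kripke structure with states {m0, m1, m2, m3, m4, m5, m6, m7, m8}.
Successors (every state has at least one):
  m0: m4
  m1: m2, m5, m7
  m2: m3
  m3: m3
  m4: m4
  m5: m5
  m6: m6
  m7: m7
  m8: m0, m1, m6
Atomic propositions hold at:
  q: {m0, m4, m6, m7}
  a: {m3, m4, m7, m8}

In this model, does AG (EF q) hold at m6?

Yes

EF q: least fixpoint, start Z0 = {m0, m4, m6, m7}, add states with some successor in Z. Z1 = {m0, m1, m4, m6, m7, m8}; fixed.
Sat(EF q) = {m0, m1, m4, m6, m7, m8}
AG (EF q): greatest fixpoint, start Z0 = {m0, m1, m4, m6, m7, m8}, keep only states in Sat with every successor in Z. Z1 = {m0, m4, m6, m7, m8}; Z2 = {m0, m4, m6, m7}; fixed.
Sat(AG (EF q)) = {m0, m4, m6, m7}
m6 ∈ Sat(AG (EF q)) = {m0, m4, m6, m7}, so the formula holds at m6.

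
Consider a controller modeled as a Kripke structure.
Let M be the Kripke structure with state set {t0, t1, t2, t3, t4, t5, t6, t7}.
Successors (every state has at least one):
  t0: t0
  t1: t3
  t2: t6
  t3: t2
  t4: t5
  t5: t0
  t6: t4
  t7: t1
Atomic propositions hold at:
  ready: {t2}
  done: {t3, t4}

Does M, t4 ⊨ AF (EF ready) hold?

No

EF ready: least fixpoint, start Z0 = {t2}, add states with some successor in Z. Z1 = {t2, t3}; Z2 = {t1, t2, t3}; Z3 = {t1, t2, t3, t7}; fixed.
Sat(EF ready) = {t1, t2, t3, t7}
AF (EF ready): least fixpoint, start Z0 = {t1, t2, t3, t7}, add states with every successor in Z. Already a fixed point.
Sat(AF (EF ready)) = {t1, t2, t3, t7}
t4 ∉ Sat(AF (EF ready)) = {t1, t2, t3, t7}, so the formula does not hold at t4.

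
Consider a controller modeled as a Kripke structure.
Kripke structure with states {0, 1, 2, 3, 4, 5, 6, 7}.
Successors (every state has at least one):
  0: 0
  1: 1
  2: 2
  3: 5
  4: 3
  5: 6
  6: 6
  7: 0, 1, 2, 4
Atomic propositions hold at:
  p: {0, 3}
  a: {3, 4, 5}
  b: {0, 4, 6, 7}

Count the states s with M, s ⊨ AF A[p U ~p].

7

Sat(~p) = {1, 2, 4, 5, 6, 7}
A[p U ~p]: least fixpoint, start Z0 = Sat(~p) = {1, 2, 4, 5, 6, 7}, add states in Sat(p) with every successor in Z. Z1 = {1, 2, 3, 4, 5, 6, 7}; fixed.
Sat(A[p U ~p]) = {1, 2, 3, 4, 5, 6, 7}
AF A[p U ~p]: least fixpoint, start Z0 = {1, 2, 3, 4, 5, 6, 7}, add states with every successor in Z. Already a fixed point.
Sat(AF A[p U ~p]) = {1, 2, 3, 4, 5, 6, 7}
|Sat(AF A[p U ~p])| = |{1, 2, 3, 4, 5, 6, 7}| = 7.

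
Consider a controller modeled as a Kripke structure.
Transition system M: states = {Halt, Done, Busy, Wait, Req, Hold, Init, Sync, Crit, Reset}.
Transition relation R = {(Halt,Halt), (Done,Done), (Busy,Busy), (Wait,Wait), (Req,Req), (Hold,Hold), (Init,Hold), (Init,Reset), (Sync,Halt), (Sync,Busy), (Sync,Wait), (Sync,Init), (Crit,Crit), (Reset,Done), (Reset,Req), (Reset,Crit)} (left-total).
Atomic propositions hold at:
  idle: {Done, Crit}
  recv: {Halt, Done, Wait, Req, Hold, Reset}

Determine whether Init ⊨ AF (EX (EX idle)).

Yes

Sat(EX idle) = {s : some successor in {Done, Crit}} = {Done, Crit, Reset}
Sat(EX (EX idle)) = {s : some successor in {Done, Crit, Reset}} = {Done, Init, Crit, Reset}
AF (EX (EX idle)): least fixpoint, start Z0 = {Done, Init, Crit, Reset}, add states with every successor in Z. Already a fixed point.
Sat(AF (EX (EX idle))) = {Done, Init, Crit, Reset}
Init ∈ Sat(AF (EX (EX idle))) = {Done, Init, Crit, Reset}, so the formula holds at Init.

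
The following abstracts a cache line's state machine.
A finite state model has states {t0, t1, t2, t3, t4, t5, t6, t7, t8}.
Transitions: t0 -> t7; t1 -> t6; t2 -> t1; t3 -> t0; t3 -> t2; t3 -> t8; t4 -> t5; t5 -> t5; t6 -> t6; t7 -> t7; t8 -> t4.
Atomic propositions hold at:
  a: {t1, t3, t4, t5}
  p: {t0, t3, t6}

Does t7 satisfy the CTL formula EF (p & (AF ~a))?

Sat(~a) = {t0, t2, t6, t7, t8}
AF ~a: least fixpoint, start Z0 = {t0, t2, t6, t7, t8}, add states with every successor in Z. Z1 = {t0, t1, t2, t3, t6, t7, t8}; fixed.
Sat(AF ~a) = {t0, t1, t2, t3, t6, t7, t8}
Sat(p & (AF ~a)) = {t0, t3, t6}
EF (p & (AF ~a)): least fixpoint, start Z0 = {t0, t3, t6}, add states with some successor in Z. Z1 = {t0, t1, t3, t6}; Z2 = {t0, t1, t2, t3, t6}; fixed.
Sat(EF (p & (AF ~a))) = {t0, t1, t2, t3, t6}
t7 ∉ Sat(EF (p & (AF ~a))) = {t0, t1, t2, t3, t6}, so the formula does not hold at t7.

No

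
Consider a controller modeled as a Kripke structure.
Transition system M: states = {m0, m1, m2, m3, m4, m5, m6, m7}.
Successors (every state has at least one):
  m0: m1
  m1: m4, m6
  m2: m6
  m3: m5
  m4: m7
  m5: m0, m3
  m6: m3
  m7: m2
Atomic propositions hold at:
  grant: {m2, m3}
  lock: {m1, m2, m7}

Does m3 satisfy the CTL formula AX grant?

Sat(AX grant) = {s : every successor in {m2, m3}} = {m6, m7}
m3 ∉ Sat(AX grant) = {m6, m7}, so the formula does not hold at m3.

No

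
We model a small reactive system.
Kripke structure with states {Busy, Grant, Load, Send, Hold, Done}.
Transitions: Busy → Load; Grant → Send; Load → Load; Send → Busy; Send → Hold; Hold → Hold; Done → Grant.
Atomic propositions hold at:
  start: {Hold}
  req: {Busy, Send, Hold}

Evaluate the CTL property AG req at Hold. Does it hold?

AG req: greatest fixpoint, start Z0 = {Busy, Send, Hold}, keep only states in Sat with every successor in Z. Z1 = {Send, Hold}; Z2 = {Hold}; fixed.
Sat(AG req) = {Hold}
Hold ∈ Sat(AG req) = {Hold}, so the formula holds at Hold.

Yes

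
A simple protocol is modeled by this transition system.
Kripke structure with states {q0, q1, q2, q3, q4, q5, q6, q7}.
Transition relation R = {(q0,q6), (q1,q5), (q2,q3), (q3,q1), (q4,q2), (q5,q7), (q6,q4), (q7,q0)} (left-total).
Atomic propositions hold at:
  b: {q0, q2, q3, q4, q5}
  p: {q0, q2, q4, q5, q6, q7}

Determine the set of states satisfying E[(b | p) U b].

{q0, q2, q3, q4, q5, q6, q7}

Sat(b | p) = {q0, q2, q3, q4, q5, q6, q7}
E[(b | p) U b]: least fixpoint, start Z0 = Sat(b) = {q0, q2, q3, q4, q5}, add states in Sat(b | p) with some successor in Z. Z1 = {q0, q2, q3, q4, q5, q6, q7}; fixed.
Sat(E[(b | p) U b]) = {q0, q2, q3, q4, q5, q6, q7}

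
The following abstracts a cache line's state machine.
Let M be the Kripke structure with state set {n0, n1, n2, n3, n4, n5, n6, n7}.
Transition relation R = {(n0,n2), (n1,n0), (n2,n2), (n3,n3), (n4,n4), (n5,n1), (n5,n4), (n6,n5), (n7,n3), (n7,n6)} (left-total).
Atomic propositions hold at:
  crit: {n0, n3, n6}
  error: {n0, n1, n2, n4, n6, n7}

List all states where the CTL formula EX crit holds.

{n1, n3, n7}

Sat(EX crit) = {s : some successor in {n0, n3, n6}} = {n1, n3, n7}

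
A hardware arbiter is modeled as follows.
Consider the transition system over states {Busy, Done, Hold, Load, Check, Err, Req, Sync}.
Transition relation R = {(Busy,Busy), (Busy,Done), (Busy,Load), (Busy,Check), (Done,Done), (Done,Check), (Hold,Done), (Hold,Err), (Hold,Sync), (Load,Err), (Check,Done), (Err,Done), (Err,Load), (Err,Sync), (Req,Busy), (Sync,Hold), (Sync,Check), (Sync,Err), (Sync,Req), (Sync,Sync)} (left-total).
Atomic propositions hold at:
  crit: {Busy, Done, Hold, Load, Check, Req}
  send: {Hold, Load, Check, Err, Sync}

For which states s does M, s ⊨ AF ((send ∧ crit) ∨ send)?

Sat(send ∧ crit) = {Hold, Load, Check}
Sat((send ∧ crit) ∨ send) = {Hold, Load, Check, Err, Sync}
AF ((send ∧ crit) ∨ send): least fixpoint, start Z0 = {Hold, Load, Check, Err, Sync}, add states with every successor in Z. Already a fixed point.
Sat(AF ((send ∧ crit) ∨ send)) = {Hold, Load, Check, Err, Sync}

{Hold, Load, Check, Err, Sync}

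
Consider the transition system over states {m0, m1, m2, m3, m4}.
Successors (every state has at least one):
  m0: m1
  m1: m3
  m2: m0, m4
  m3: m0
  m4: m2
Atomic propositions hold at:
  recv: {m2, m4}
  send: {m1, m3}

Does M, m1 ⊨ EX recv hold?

No

Sat(EX recv) = {s : some successor in {m2, m4}} = {m2, m4}
m1 ∉ Sat(EX recv) = {m2, m4}, so the formula does not hold at m1.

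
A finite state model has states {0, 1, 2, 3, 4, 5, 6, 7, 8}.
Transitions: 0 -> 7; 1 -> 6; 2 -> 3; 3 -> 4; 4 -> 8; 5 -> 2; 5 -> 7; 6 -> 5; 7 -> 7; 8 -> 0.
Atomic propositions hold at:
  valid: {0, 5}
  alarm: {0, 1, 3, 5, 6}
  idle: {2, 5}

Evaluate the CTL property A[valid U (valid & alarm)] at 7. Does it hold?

Sat(valid & alarm) = {0, 5}
A[valid U (valid & alarm)]: least fixpoint, start Z0 = Sat((valid & alarm)) = {0, 5}, add states in Sat(valid) with every successor in Z. Already a fixed point.
Sat(A[valid U (valid & alarm)]) = {0, 5}
7 ∉ Sat(A[valid U (valid & alarm)]) = {0, 5}, so the formula does not hold at 7.

No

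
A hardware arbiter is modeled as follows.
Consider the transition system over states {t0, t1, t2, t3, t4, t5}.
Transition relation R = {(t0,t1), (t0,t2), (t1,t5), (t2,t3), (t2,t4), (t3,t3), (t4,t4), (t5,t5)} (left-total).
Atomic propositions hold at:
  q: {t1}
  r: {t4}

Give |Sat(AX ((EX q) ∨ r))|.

Sat(EX q) = {s : some successor in {t1}} = {t0}
Sat((EX q) ∨ r) = {t0, t4}
Sat(AX ((EX q) ∨ r)) = {s : every successor in {t0, t4}} = {t4}
|Sat(AX ((EX q) ∨ r))| = |{t4}| = 1.

1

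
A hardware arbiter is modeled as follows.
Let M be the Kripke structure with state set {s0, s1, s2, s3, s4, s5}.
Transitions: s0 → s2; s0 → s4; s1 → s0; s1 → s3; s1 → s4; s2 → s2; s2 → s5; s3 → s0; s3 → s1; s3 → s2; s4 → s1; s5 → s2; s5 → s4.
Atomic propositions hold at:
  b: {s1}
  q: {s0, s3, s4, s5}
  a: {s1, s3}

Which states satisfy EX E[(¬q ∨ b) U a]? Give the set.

Sat(¬q) = {s1, s2}
Sat(¬q ∨ b) = {s1, s2}
E[(¬q ∨ b) U a]: least fixpoint, start Z0 = Sat(a) = {s1, s3}, add states in Sat(¬q ∨ b) with some successor in Z. Already a fixed point.
Sat(E[(¬q ∨ b) U a]) = {s1, s3}
Sat(EX E[(¬q ∨ b) U a]) = {s : some successor in {s1, s3}} = {s1, s3, s4}

{s1, s3, s4}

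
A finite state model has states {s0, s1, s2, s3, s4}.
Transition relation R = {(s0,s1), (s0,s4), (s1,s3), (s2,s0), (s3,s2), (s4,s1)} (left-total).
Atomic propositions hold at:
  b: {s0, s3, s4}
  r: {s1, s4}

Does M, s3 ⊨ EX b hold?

No

Sat(EX b) = {s : some successor in {s0, s3, s4}} = {s0, s1, s2}
s3 ∉ Sat(EX b) = {s0, s1, s2}, so the formula does not hold at s3.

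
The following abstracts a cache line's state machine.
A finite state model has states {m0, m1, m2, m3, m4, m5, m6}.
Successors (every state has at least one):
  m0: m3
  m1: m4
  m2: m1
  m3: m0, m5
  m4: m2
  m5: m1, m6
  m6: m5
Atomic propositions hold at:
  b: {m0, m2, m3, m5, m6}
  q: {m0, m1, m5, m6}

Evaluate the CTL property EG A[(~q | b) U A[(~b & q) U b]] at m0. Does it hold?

Sat(~q) = {m2, m3, m4}
Sat(~q | b) = {m0, m2, m3, m4, m5, m6}
Sat(~b) = {m1, m4}
Sat(~b & q) = {m1}
A[(~b & q) U b]: least fixpoint, start Z0 = Sat(b) = {m0, m2, m3, m5, m6}, add states in Sat(~b & q) with every successor in Z. Already a fixed point.
Sat(A[(~b & q) U b]) = {m0, m2, m3, m5, m6}
A[(~q | b) U A[(~b & q) U b]]: least fixpoint, start Z0 = Sat(A[(~b & q) U b]) = {m0, m2, m3, m5, m6}, add states in Sat(~q | b) with every successor in Z. Z1 = {m0, m2, m3, m4, m5, m6}; fixed.
Sat(A[(~q | b) U A[(~b & q) U b]]) = {m0, m2, m3, m4, m5, m6}
EG A[(~q | b) U A[(~b & q) U b]]: greatest fixpoint, start Z0 = {m0, m2, m3, m4, m5, m6}, keep only states in Sat with some successor in Z. Z1 = {m0, m3, m4, m5, m6}; Z2 = {m0, m3, m5, m6}; fixed.
Sat(EG A[(~q | b) U A[(~b & q) U b]]) = {m0, m3, m5, m6}
m0 ∈ Sat(EG A[(~q | b) U A[(~b & q) U b]]) = {m0, m3, m5, m6}, so the formula holds at m0.

Yes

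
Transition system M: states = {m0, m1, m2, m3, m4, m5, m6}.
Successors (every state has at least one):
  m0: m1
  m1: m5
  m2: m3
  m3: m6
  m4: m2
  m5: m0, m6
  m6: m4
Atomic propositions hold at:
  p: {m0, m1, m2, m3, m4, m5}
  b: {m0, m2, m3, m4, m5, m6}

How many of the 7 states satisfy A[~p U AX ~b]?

1

Sat(~p) = {m6}
Sat(~b) = {m1}
Sat(AX ~b) = {s : every successor in {m1}} = {m0}
A[~p U AX ~b]: least fixpoint, start Z0 = Sat(AX ~b) = {m0}, add states in Sat(~p) with every successor in Z. Already a fixed point.
Sat(A[~p U AX ~b]) = {m0}
|Sat(A[~p U AX ~b])| = |{m0}| = 1.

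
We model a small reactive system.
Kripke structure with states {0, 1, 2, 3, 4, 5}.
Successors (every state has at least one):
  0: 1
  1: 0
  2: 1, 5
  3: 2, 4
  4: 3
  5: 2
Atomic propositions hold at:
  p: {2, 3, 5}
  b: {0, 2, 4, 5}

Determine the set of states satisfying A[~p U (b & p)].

Sat(~p) = {0, 1, 4}
Sat(b & p) = {2, 5}
A[~p U (b & p)]: least fixpoint, start Z0 = Sat((b & p)) = {2, 5}, add states in Sat(~p) with every successor in Z. Already a fixed point.
Sat(A[~p U (b & p)]) = {2, 5}

{2, 5}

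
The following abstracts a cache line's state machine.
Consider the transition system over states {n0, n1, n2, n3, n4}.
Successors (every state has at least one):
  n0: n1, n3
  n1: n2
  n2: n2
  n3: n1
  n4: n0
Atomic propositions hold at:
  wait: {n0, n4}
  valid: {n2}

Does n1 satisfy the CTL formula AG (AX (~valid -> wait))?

Sat(~valid) = {n0, n1, n3, n4}
Sat(~valid -> wait) = {n0, n2, n4}
Sat(AX (~valid -> wait)) = {s : every successor in {n0, n2, n4}} = {n1, n2, n4}
AG (AX (~valid -> wait)): greatest fixpoint, start Z0 = {n1, n2, n4}, keep only states in Sat with every successor in Z. Z1 = {n1, n2}; fixed.
Sat(AG (AX (~valid -> wait))) = {n1, n2}
n1 ∈ Sat(AG (AX (~valid -> wait))) = {n1, n2}, so the formula holds at n1.

Yes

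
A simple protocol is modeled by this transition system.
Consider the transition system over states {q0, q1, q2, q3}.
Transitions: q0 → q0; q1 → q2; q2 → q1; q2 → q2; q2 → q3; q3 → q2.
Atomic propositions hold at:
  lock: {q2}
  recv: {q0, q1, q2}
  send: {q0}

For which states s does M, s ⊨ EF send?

EF send: least fixpoint, start Z0 = {q0}, add states with some successor in Z. Already a fixed point.
Sat(EF send) = {q0}

{q0}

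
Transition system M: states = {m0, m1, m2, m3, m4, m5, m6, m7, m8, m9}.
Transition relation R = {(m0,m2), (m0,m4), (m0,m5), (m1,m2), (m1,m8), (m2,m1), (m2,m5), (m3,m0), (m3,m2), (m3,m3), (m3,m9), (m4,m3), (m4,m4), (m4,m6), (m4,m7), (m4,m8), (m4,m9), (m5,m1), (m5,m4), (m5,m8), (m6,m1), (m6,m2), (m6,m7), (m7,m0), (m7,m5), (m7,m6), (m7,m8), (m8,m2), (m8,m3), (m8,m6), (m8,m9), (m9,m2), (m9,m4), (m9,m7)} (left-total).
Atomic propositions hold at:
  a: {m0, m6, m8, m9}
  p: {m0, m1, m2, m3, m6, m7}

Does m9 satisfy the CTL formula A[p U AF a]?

Yes

AF a: least fixpoint, start Z0 = {m0, m6, m8, m9}, add states with every successor in Z. Already a fixed point.
Sat(AF a) = {m0, m6, m8, m9}
A[p U AF a]: least fixpoint, start Z0 = Sat(AF a) = {m0, m6, m8, m9}, add states in Sat(p) with every successor in Z. Already a fixed point.
Sat(A[p U AF a]) = {m0, m6, m8, m9}
m9 ∈ Sat(A[p U AF a]) = {m0, m6, m8, m9}, so the formula holds at m9.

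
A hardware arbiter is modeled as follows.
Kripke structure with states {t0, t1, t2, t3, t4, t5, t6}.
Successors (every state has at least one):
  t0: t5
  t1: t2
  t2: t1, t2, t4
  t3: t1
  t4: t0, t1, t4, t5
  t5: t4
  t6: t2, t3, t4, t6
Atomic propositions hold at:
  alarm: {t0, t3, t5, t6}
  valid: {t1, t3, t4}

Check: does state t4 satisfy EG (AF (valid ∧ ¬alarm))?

Yes

Sat(¬alarm) = {t1, t2, t4}
Sat(valid ∧ ¬alarm) = {t1, t4}
AF (valid ∧ ¬alarm): least fixpoint, start Z0 = {t1, t4}, add states with every successor in Z. Z1 = {t1, t3, t4, t5}; Z2 = {t0, t1, t3, t4, t5}; fixed.
Sat(AF (valid ∧ ¬alarm)) = {t0, t1, t3, t4, t5}
EG (AF (valid ∧ ¬alarm)): greatest fixpoint, start Z0 = {t0, t1, t3, t4, t5}, keep only states in Sat with some successor in Z. Z1 = {t0, t3, t4, t5}; Z2 = {t0, t4, t5}; fixed.
Sat(EG (AF (valid ∧ ¬alarm))) = {t0, t4, t5}
t4 ∈ Sat(EG (AF (valid ∧ ¬alarm))) = {t0, t4, t5}, so the formula holds at t4.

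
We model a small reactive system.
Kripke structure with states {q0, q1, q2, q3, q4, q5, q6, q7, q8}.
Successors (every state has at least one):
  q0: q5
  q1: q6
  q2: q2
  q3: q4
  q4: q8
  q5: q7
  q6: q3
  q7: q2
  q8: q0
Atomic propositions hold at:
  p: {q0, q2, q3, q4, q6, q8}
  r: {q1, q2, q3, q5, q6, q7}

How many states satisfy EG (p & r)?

1

Sat(p & r) = {q2, q3, q6}
EG (p & r): greatest fixpoint, start Z0 = {q2, q3, q6}, keep only states in Sat with some successor in Z. Z1 = {q2, q6}; Z2 = {q2}; fixed.
Sat(EG (p & r)) = {q2}
|Sat(EG (p & r))| = |{q2}| = 1.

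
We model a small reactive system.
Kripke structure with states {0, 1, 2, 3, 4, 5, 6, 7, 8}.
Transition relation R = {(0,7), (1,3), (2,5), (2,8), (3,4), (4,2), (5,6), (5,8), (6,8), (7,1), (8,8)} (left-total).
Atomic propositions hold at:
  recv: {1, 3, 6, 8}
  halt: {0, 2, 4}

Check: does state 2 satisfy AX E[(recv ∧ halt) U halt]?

Sat(recv ∧ halt) = ∅
E[(recv ∧ halt) U halt]: least fixpoint, start Z0 = Sat(halt) = {0, 2, 4}, add states in Sat(recv ∧ halt) with some successor in Z. Already a fixed point.
Sat(E[(recv ∧ halt) U halt]) = {0, 2, 4}
Sat(AX E[(recv ∧ halt) U halt]) = {s : every successor in {0, 2, 4}} = {3, 4}
2 ∉ Sat(AX E[(recv ∧ halt) U halt]) = {3, 4}, so the formula does not hold at 2.

No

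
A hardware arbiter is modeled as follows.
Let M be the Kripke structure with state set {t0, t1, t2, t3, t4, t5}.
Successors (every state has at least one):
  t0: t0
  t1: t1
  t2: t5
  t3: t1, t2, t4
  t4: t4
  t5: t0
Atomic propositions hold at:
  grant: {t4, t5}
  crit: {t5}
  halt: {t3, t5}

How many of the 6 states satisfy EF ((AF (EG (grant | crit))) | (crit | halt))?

4

Sat(grant | crit) = {t4, t5}
EG (grant | crit): greatest fixpoint, start Z0 = {t4, t5}, keep only states in Sat with some successor in Z. Z1 = {t4}; fixed.
Sat(EG (grant | crit)) = {t4}
AF (EG (grant | crit)): least fixpoint, start Z0 = {t4}, add states with every successor in Z. Already a fixed point.
Sat(AF (EG (grant | crit))) = {t4}
Sat(crit | halt) = {t3, t5}
Sat((AF (EG (grant | crit))) | (crit | halt)) = {t3, t4, t5}
EF ((AF (EG (grant | crit))) | (crit | halt)): least fixpoint, start Z0 = {t3, t4, t5}, add states with some successor in Z. Z1 = {t2, t3, t4, t5}; fixed.
Sat(EF ((AF (EG (grant | crit))) | (crit | halt))) = {t2, t3, t4, t5}
|Sat(EF ((AF (EG (grant | crit))) | (crit | halt)))| = |{t2, t3, t4, t5}| = 4.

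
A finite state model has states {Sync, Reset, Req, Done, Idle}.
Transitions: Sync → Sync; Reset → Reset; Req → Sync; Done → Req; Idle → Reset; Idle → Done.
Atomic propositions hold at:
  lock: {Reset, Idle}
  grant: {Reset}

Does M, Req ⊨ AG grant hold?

AG grant: greatest fixpoint, start Z0 = {Reset}, keep only states in Sat with every successor in Z. Already a fixed point.
Sat(AG grant) = {Reset}
Req ∉ Sat(AG grant) = {Reset}, so the formula does not hold at Req.

No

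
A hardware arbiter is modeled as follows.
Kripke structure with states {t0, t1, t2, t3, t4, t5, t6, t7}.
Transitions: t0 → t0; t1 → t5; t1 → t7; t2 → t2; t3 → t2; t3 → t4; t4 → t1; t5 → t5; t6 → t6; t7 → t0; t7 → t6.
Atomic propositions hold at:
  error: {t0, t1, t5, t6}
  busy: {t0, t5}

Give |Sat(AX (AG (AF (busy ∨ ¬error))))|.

Sat(¬error) = {t2, t3, t4, t7}
Sat(busy ∨ ¬error) = {t0, t2, t3, t4, t5, t7}
AF (busy ∨ ¬error): least fixpoint, start Z0 = {t0, t2, t3, t4, t5, t7}, add states with every successor in Z. Z1 = {t0, t1, t2, t3, t4, t5, t7}; fixed.
Sat(AF (busy ∨ ¬error)) = {t0, t1, t2, t3, t4, t5, t7}
AG (AF (busy ∨ ¬error)): greatest fixpoint, start Z0 = {t0, t1, t2, t3, t4, t5, t7}, keep only states in Sat with every successor in Z. Z1 = {t0, t1, t2, t3, t4, t5}; Z2 = {t0, t2, t3, t4, t5}; Z3 = {t0, t2, t3, t5}; Z4 = {t0, t2, t5}; fixed.
Sat(AG (AF (busy ∨ ¬error))) = {t0, t2, t5}
Sat(AX (AG (AF (busy ∨ ¬error)))) = {s : every successor in {t0, t2, t5}} = {t0, t2, t5}
|Sat(AX (AG (AF (busy ∨ ¬error))))| = |{t0, t2, t5}| = 3.

3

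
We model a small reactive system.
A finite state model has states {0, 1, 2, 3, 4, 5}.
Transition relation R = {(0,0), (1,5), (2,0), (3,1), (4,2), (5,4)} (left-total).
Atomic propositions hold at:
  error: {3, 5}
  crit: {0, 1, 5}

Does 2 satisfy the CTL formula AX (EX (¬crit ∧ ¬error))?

Sat(¬crit) = {2, 3, 4}
Sat(¬error) = {0, 1, 2, 4}
Sat(¬crit ∧ ¬error) = {2, 4}
Sat(EX (¬crit ∧ ¬error)) = {s : some successor in {2, 4}} = {4, 5}
Sat(AX (EX (¬crit ∧ ¬error))) = {s : every successor in {4, 5}} = {1, 5}
2 ∉ Sat(AX (EX (¬crit ∧ ¬error))) = {1, 5}, so the formula does not hold at 2.

No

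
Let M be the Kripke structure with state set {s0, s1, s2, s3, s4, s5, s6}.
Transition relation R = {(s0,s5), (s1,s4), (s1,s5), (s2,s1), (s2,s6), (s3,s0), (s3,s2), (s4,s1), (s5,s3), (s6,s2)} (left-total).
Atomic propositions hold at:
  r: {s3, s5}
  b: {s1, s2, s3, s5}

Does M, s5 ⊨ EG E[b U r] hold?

E[b U r]: least fixpoint, start Z0 = Sat(r) = {s3, s5}, add states in Sat(b) with some successor in Z. Z1 = {s1, s3, s5}; Z2 = {s1, s2, s3, s5}; fixed.
Sat(E[b U r]) = {s1, s2, s3, s5}
EG E[b U r]: greatest fixpoint, start Z0 = {s1, s2, s3, s5}, keep only states in Sat with some successor in Z. Already a fixed point.
Sat(EG E[b U r]) = {s1, s2, s3, s5}
s5 ∈ Sat(EG E[b U r]) = {s1, s2, s3, s5}, so the formula holds at s5.

Yes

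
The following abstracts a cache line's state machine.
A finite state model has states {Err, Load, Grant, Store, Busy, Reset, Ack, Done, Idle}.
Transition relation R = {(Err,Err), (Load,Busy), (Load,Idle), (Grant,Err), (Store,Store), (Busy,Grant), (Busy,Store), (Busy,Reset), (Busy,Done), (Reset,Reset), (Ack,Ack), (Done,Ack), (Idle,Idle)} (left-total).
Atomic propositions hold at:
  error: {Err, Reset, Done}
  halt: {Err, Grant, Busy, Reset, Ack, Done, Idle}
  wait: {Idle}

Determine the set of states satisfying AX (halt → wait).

Sat(halt → wait) = {Load, Store, Idle}
Sat(AX (halt → wait)) = {s : every successor in {Load, Store, Idle}} = {Store, Idle}

{Store, Idle}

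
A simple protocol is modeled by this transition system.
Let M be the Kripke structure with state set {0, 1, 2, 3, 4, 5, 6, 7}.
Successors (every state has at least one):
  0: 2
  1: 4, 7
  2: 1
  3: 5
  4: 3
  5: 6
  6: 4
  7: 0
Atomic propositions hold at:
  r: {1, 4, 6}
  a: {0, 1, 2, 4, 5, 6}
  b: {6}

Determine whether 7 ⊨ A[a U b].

A[a U b]: least fixpoint, start Z0 = Sat(b) = {6}, add states in Sat(a) with every successor in Z. Z1 = {5, 6}; fixed.
Sat(A[a U b]) = {5, 6}
7 ∉ Sat(A[a U b]) = {5, 6}, so the formula does not hold at 7.

No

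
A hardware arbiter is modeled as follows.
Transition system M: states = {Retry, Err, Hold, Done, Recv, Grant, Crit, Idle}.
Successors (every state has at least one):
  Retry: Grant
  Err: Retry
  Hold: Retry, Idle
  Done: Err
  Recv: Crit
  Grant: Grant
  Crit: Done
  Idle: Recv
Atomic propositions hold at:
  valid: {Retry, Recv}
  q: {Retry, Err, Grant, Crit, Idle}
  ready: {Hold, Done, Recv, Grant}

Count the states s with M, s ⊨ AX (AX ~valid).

Sat(~valid) = {Err, Hold, Done, Grant, Crit, Idle}
Sat(AX ~valid) = {s : every successor in {Err, Hold, Done, Grant, Crit, Idle}} = {Retry, Done, Recv, Grant, Crit}
Sat(AX (AX ~valid)) = {s : every successor in {Retry, Done, Recv, Grant, Crit}} = {Retry, Err, Recv, Grant, Crit, Idle}
|Sat(AX (AX ~valid))| = |{Retry, Err, Recv, Grant, Crit, Idle}| = 6.

6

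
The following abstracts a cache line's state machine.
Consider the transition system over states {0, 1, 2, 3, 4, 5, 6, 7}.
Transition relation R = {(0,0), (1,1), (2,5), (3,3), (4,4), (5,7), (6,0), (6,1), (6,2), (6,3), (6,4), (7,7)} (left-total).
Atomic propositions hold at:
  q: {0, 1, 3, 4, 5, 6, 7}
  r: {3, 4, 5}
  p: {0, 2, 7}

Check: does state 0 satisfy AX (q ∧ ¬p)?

No

Sat(¬p) = {1, 3, 4, 5, 6}
Sat(q ∧ ¬p) = {1, 3, 4, 5, 6}
Sat(AX (q ∧ ¬p)) = {s : every successor in {1, 3, 4, 5, 6}} = {1, 2, 3, 4}
0 ∉ Sat(AX (q ∧ ¬p)) = {1, 2, 3, 4}, so the formula does not hold at 0.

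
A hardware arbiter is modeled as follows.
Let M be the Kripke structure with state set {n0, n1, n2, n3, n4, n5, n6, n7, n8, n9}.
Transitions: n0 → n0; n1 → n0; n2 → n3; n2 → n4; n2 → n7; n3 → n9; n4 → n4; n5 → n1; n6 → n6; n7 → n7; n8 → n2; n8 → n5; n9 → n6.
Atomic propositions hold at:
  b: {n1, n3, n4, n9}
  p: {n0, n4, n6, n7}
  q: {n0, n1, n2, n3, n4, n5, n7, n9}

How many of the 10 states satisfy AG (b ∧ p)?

Sat(b ∧ p) = {n4}
AG (b ∧ p): greatest fixpoint, start Z0 = {n4}, keep only states in Sat with every successor in Z. Already a fixed point.
Sat(AG (b ∧ p)) = {n4}
|Sat(AG (b ∧ p))| = |{n4}| = 1.

1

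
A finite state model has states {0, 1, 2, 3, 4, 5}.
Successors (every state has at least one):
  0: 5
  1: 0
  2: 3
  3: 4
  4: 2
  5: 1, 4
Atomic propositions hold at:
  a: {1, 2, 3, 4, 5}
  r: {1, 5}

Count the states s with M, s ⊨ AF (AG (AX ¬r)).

3

Sat(¬r) = {0, 2, 3, 4}
Sat(AX ¬r) = {s : every successor in {0, 2, 3, 4}} = {1, 2, 3, 4}
AG (AX ¬r): greatest fixpoint, start Z0 = {1, 2, 3, 4}, keep only states in Sat with every successor in Z. Z1 = {2, 3, 4}; fixed.
Sat(AG (AX ¬r)) = {2, 3, 4}
AF (AG (AX ¬r)): least fixpoint, start Z0 = {2, 3, 4}, add states with every successor in Z. Already a fixed point.
Sat(AF (AG (AX ¬r))) = {2, 3, 4}
|Sat(AF (AG (AX ¬r)))| = |{2, 3, 4}| = 3.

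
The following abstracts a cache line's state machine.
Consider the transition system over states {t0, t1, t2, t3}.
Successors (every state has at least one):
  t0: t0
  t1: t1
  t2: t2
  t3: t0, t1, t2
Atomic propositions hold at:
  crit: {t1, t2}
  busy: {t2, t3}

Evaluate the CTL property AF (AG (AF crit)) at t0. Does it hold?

AF crit: least fixpoint, start Z0 = {t1, t2}, add states with every successor in Z. Already a fixed point.
Sat(AF crit) = {t1, t2}
AG (AF crit): greatest fixpoint, start Z0 = {t1, t2}, keep only states in Sat with every successor in Z. Already a fixed point.
Sat(AG (AF crit)) = {t1, t2}
AF (AG (AF crit)): least fixpoint, start Z0 = {t1, t2}, add states with every successor in Z. Already a fixed point.
Sat(AF (AG (AF crit))) = {t1, t2}
t0 ∉ Sat(AF (AG (AF crit))) = {t1, t2}, so the formula does not hold at t0.

No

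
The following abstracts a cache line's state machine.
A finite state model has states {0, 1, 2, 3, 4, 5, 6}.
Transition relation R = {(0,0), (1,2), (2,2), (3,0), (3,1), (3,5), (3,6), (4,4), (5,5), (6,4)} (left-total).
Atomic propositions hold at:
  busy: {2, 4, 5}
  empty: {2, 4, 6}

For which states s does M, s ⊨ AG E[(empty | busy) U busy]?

{2, 4, 5, 6}

Sat(empty | busy) = {2, 4, 5, 6}
E[(empty | busy) U busy]: least fixpoint, start Z0 = Sat(busy) = {2, 4, 5}, add states in Sat(empty | busy) with some successor in Z. Z1 = {2, 4, 5, 6}; fixed.
Sat(E[(empty | busy) U busy]) = {2, 4, 5, 6}
AG E[(empty | busy) U busy]: greatest fixpoint, start Z0 = {2, 4, 5, 6}, keep only states in Sat with every successor in Z. Already a fixed point.
Sat(AG E[(empty | busy) U busy]) = {2, 4, 5, 6}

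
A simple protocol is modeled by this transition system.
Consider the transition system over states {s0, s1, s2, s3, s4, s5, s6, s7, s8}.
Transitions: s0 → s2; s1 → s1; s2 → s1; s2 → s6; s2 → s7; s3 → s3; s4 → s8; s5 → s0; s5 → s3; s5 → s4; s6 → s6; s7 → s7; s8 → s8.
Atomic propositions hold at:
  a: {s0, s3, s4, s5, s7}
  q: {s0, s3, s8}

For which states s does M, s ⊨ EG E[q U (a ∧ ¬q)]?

Sat(¬q) = {s1, s2, s4, s5, s6, s7}
Sat(a ∧ ¬q) = {s4, s5, s7}
E[q U (a ∧ ¬q)]: least fixpoint, start Z0 = Sat((a ∧ ¬q)) = {s4, s5, s7}, add states in Sat(q) with some successor in Z. Already a fixed point.
Sat(E[q U (a ∧ ¬q)]) = {s4, s5, s7}
EG E[q U (a ∧ ¬q)]: greatest fixpoint, start Z0 = {s4, s5, s7}, keep only states in Sat with some successor in Z. Z1 = {s5, s7}; Z2 = {s7}; fixed.
Sat(EG E[q U (a ∧ ¬q)]) = {s7}

{s7}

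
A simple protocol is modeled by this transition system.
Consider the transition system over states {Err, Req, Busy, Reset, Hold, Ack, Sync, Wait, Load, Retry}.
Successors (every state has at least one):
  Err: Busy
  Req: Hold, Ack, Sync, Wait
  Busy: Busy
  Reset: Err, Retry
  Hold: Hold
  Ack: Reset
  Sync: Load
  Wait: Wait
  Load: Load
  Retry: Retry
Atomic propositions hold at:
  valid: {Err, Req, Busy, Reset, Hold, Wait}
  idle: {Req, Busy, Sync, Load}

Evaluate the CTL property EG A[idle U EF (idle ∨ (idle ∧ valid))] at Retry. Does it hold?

No

Sat(idle ∧ valid) = {Req, Busy}
Sat(idle ∨ (idle ∧ valid)) = {Req, Busy, Sync, Load}
EF (idle ∨ (idle ∧ valid)): least fixpoint, start Z0 = {Req, Busy, Sync, Load}, add states with some successor in Z. Z1 = {Err, Req, Busy, Sync, Load}; Z2 = {Err, Req, Busy, Reset, Sync, Load}; Z3 = {Err, Req, Busy, Reset, Ack, Sync, Load}; fixed.
Sat(EF (idle ∨ (idle ∧ valid))) = {Err, Req, Busy, Reset, Ack, Sync, Load}
A[idle U EF (idle ∨ (idle ∧ valid))]: least fixpoint, start Z0 = Sat(EF (idle ∨ (idle ∧ valid))) = {Err, Req, Busy, Reset, Ack, Sync, Load}, add states in Sat(idle) with every successor in Z. Already a fixed point.
Sat(A[idle U EF (idle ∨ (idle ∧ valid))]) = {Err, Req, Busy, Reset, Ack, Sync, Load}
EG A[idle U EF (idle ∨ (idle ∧ valid))]: greatest fixpoint, start Z0 = {Err, Req, Busy, Reset, Ack, Sync, Load}, keep only states in Sat with some successor in Z. Already a fixed point.
Sat(EG A[idle U EF (idle ∨ (idle ∧ valid))]) = {Err, Req, Busy, Reset, Ack, Sync, Load}
Retry ∉ Sat(EG A[idle U EF (idle ∨ (idle ∧ valid))]) = {Err, Req, Busy, Reset, Ack, Sync, Load}, so the formula does not hold at Retry.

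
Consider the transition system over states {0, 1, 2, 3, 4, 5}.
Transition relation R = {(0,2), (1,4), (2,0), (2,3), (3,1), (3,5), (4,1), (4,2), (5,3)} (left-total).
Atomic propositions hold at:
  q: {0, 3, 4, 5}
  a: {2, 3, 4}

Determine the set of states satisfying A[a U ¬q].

Sat(¬q) = {1, 2}
A[a U ¬q]: least fixpoint, start Z0 = Sat(¬q) = {1, 2}, add states in Sat(a) with every successor in Z. Z1 = {1, 2, 4}; fixed.
Sat(A[a U ¬q]) = {1, 2, 4}

{1, 2, 4}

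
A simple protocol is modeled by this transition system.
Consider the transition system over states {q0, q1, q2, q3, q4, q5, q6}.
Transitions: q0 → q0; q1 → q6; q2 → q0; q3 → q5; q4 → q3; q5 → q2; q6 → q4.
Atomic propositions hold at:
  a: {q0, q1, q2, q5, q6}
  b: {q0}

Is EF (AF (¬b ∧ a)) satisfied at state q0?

No

Sat(¬b) = {q1, q2, q3, q4, q5, q6}
Sat(¬b ∧ a) = {q1, q2, q5, q6}
AF (¬b ∧ a): least fixpoint, start Z0 = {q1, q2, q5, q6}, add states with every successor in Z. Z1 = {q1, q2, q3, q5, q6}; Z2 = {q1, q2, q3, q4, q5, q6}; fixed.
Sat(AF (¬b ∧ a)) = {q1, q2, q3, q4, q5, q6}
EF (AF (¬b ∧ a)): least fixpoint, start Z0 = {q1, q2, q3, q4, q5, q6}, add states with some successor in Z. Already a fixed point.
Sat(EF (AF (¬b ∧ a))) = {q1, q2, q3, q4, q5, q6}
q0 ∉ Sat(EF (AF (¬b ∧ a))) = {q1, q2, q3, q4, q5, q6}, so the formula does not hold at q0.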